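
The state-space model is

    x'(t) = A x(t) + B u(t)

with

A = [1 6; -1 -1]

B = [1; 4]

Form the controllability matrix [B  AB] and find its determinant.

-105

AB = [[25], [-5]]
Controllability matrix C = [B  AB] = [[1, 25], [4, -5]]
det(C) = 1·(-5) - 25·4 = -5 - 100 = -105
Since det(C) ≠ 0, rank(C) = 2 and the system is completely controllable.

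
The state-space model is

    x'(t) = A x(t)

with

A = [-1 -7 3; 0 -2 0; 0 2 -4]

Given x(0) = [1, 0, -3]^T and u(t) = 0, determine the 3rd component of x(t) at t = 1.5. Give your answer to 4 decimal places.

det(sI - A) = s^3 - (tr A)s^2 + (M11 + M22 + M33)s - det A, where Mii is the 2×2 principal minor of A obtained by deleting row i and column i.
tr A = (-1) + (-2) + (-4) = -7; M11 = (-2)·(-4) - 0·2 = 8 - 0 = 8; M22 = (-1)·(-4) - 3·0 = 4 - 0 = 4; M33 = (-1)·(-2) - (-7)·0 = 2 - 0 = 2; sum of minors = 14.
det A = (-1)·((-2)·(-4) - 0·2) - (-7)·(0·(-4) - 0·0) + 3·(0·2 - (-2)·0) = (-1)·8 - (-7)·0 + 3·0 = -8.
So p(s) = det(sI - A) = s^3 + 7s^2 + 14s + 8.
Rational-root test: any integer root divides 8. Testing small divisors, s = -1 works: p(-1) = -1 + 7 + (-14) + 8 = 0, so (s + 1) is a factor.
Dividing, p(s) = (s + 1)(s^2 + 6s + 8).
Factor s^2 + 6s + 8: two numbers with sum -6 and product 8 are -2 and -4, so s^2 + 6s + 8 = (s + 2)(s + 4).
Hence p(s) = (s + 1) (s + 2) (s + 4), with roots -4, -2, -1.
The eigenvalues -4, -2, -1 are distinct and real, so A is diagonalisable and x(t) = e^{At} x(0) = V diag(e^{λ_i t}) V^{-1} x(0), where the columns of V are the eigenvectors.
λ = -4: A - (-4)I = [[3, -7, 3], [0, 2, 0], [0, 2, 0]]. v must be orthogonal to every row; (row 1) × (row 2) = [-6, 0, 6], so take v_1 = [-1, 0, 1]^T.
λ = -2: A - (-2)I = [[1, -7, 3], [0, 0, 0], [0, 2, -2]]. v must be orthogonal to every row; (row 1) × (row 3) = [8, 2, 2], so take v_2 = [4, 1, 1]^T.
λ = -1: A - (-1)I = [[0, -7, 3], [0, -1, 0], [0, 2, -3]]. v must be orthogonal to every row; (row 1) × (row 2) = [3, 0, 0], so take v_3 = [1, 0, 0]^T.
V = [v_1 v_2 v_3] = [[-1, 4, 1], [0, 1, 0], [1, 1, 0]] has det V = -1, so V^{-1} = adj(V)/det V = [[0, -1, 1], [0, 1, 0], [1, -5, 1]].
Modal coordinates z(0) = V^{-1} x(0): 0·1 + (-1)·0 + 1·(-3) = -3; 0·1 + 1·0 + 0·(-3) = 0; 1·1 + (-5)·0 + 1·(-3) = -2; so z(0) = [-3, 0, -2]^T.
x_3(t) = Σ_i (v_i)_3 · z_i(0) · e^{λ_i t} (row 3 of V times the modal terms).
x_3(1.5) = 1·(-3)·e^{-4·1.5} + 1·0·e^{-2·1.5} + 0·(-2)·e^{-1·1.5} = (-3)·0.002479 + 0·0.049787 + 0·0.223130 = -0.0074.

-0.0074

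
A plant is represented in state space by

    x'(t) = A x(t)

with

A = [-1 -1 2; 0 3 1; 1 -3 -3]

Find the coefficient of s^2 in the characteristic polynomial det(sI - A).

1

Expand det(sI - A) for the 3×3 matrix.
p(s) = s^3 + s^2 - 8s + 1.
(Check: constant term = det(-A) = (-1)^3 det A = 1; coefficient of s^2 = -tr A = 1.)
The coefficient of s^2 is 1.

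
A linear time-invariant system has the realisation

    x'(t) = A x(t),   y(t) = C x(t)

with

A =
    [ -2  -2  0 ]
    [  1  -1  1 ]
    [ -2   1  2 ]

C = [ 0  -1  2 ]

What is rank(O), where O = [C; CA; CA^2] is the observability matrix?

CA = [[-5, 3, 3]]
CA^2 = [[7, 10, 9]]
Observability matrix O = [C; CA; CA^2] = [[0, -1, 2], [-5, 3, 3], [7, 10, 9]]
det(O) = 0·(3·9 - 3·10) - (-1)·((-5)·9 - 3·7) + 2·((-5)·10 - 3·7) = 0·(-3) - (-1)·(-66) + 2·(-71) = -208 ≠ 0, so rank(O) = 3.
rank(O) = 3 = n, so the pair (A, C) is completely observable.

3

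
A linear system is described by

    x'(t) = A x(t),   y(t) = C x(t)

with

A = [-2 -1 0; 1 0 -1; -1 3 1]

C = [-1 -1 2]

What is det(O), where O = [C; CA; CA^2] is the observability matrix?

CA = [[-1, 7, 3]]
CA^2 = [[6, 10, -4]]
Observability matrix O = [C; CA; CA^2] = [[-1, -1, 2], [-1, 7, 3], [6, 10, -4]]
Expanding along the first row, det(O) = (-1)·(7·(-4) - 3·10) - (-1)·((-1)·(-4) - 3·6) + 2·((-1)·10 - 7·6) = (-1)·(-58) - (-1)·(-14) + 2·(-52) = -60
Since det(O) ≠ 0, rank(O) = 3 and the system is completely observable.

-60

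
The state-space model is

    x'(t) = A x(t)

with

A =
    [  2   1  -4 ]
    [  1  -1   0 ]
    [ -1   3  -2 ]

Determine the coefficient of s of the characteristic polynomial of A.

-9

Expand det(sI - A) for the 3×3 matrix.
p(s) = s^3 + s^2 - 9s + 2.
(Check: constant term = det(-A) = (-1)^3 det A = 2; coefficient of s^2 = -tr A = 1.)
The coefficient of s is -9.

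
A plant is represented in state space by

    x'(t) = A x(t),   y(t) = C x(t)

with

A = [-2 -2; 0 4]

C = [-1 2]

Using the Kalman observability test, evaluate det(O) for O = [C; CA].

-14

CA = [[2, 10]]
Observability matrix O = [C; CA] = [[-1, 2], [2, 10]]
det(O) = (-1)·10 - 2·2 = -10 - 4 = -14
Since det(O) ≠ 0, rank(O) = 2 and the system is completely observable.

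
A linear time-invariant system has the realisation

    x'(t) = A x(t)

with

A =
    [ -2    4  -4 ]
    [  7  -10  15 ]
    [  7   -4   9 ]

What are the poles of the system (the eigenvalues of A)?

det(sI - A) = s^3 - (tr A)s^2 + (M11 + M22 + M33)s - det A, where Mii is the 2×2 principal minor of A obtained by deleting row i and column i.
tr A = (-2) + (-10) + 9 = -3; M11 = (-10)·9 - 15·(-4) = -90 - (-60) = -30; M22 = (-2)·9 - (-4)·7 = -18 - (-28) = 10; M33 = (-2)·(-10) - 4·7 = 20 - 28 = -8; sum of minors = -28.
det A = (-2)·((-10)·9 - 15·(-4)) - 4·(7·9 - 15·7) + (-4)·(7·(-4) - (-10)·7) = (-2)·(-30) - 4·(-42) + (-4)·42 = 60.
So p(s) = det(sI - A) = s^3 + 3s^2 - 28s - 60.
Rational-root test: any integer root divides -60. Testing small divisors, s = -2 works: p(-2) = -8 + 12 + 56 + (-60) = 0, so (s + 2) is a factor.
Dividing, p(s) = (s + 2)(s^2 + s - 30).
Factor s^2 + s - 30: two numbers with sum -1 and product -30 are 5 and -6, so s^2 + s - 30 = (s - 5)(s + 6).
Hence p(s) = (s - 5) (s + 2) (s + 6), with roots -6, -2, 5.
At least one eigenvalue has non-negative real part, so the system is not asymptotically stable.

-6, -2, 5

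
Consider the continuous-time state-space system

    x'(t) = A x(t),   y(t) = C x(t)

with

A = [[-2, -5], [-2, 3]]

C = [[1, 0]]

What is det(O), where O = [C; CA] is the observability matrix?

CA = [[-2, -5]]
Observability matrix O = [C; CA] = [[1, 0], [-2, -5]]
det(O) = 1·(-5) - 0·(-2) = -5 - 0 = -5
Since det(O) ≠ 0, rank(O) = 2 and the system is completely observable.

-5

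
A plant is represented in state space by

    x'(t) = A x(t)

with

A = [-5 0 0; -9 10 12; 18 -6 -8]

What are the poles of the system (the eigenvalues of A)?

det(sI - A) = s^3 - (tr A)s^2 + (M11 + M22 + M33)s - det A, where Mii is the 2×2 principal minor of A obtained by deleting row i and column i.
tr A = (-5) + 10 + (-8) = -3; M11 = 10·(-8) - 12·(-6) = -80 - (-72) = -8; M22 = (-5)·(-8) - 0·18 = 40 - 0 = 40; M33 = (-5)·10 - 0·(-9) = -50 - 0 = -50; sum of minors = -18.
det A = (-5)·(10·(-8) - 12·(-6)) - 0·((-9)·(-8) - 12·18) + 0·((-9)·(-6) - 10·18) = (-5)·(-8) - 0·(-144) + 0·(-126) = 40.
So p(s) = det(sI - A) = s^3 + 3s^2 - 18s - 40.
Rational-root test: any integer root divides -40. Testing small divisors, s = -2 works: p(-2) = -8 + 12 + 36 + (-40) = 0, so (s + 2) is a factor.
Dividing, p(s) = (s + 2)(s^2 + s - 20).
Factor s^2 + s - 20: two numbers with sum -1 and product -20 are 4 and -5, so s^2 + s - 20 = (s - 4)(s + 5).
Hence p(s) = (s - 4) (s + 2) (s + 5), with roots -5, -2, 4.
At least one eigenvalue has non-negative real part, so the system is not asymptotically stable.

-5, -2, 4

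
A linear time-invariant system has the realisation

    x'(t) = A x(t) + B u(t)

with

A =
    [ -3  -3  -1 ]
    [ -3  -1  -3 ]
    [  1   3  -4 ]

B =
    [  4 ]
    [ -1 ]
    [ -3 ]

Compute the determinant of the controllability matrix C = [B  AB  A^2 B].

AB = [[-6], [-2], [13]]
A^2B = [[11], [-19], [-64]]
Controllability matrix C = [B  AB  A^2B] = [[4, -6, 11], [-1, -2, -19], [-3, 13, -64]]
Expanding along the first row, det(C) = 4·((-2)·(-64) - (-19)·13) - (-6)·((-1)·(-64) - (-19)·(-3)) + 11·((-1)·13 - (-2)·(-3)) = 4·375 - (-6)·7 + 11·(-19) = 1333
Since det(C) ≠ 0, rank(C) = 3 and the system is completely controllable.

1333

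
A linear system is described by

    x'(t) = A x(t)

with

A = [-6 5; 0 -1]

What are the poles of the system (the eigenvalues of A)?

-6, -1

det(sI - A) = s^2 - (tr A)s + det A, with tr A = (-6) + (-1) = -7 and det A = (-6)·(-1) - 5·0 = 6 - 0 = 6.
So p(s) = det(sI - A) = s^2 + 7s + 6.
Factor s^2 + 7s + 6: two numbers with sum -7 and product 6 are -1 and -6, so s^2 + 7s + 6 = (s + 1)(s + 6).
Hence p(s) = (s + 1) (s + 6), with roots -6, -1.
All eigenvalues have negative real part, so the system is asymptotically stable.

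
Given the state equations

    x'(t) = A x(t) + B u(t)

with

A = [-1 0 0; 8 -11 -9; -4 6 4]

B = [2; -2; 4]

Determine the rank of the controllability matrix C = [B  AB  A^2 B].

AB = [[-2], [2], [-4]]
A^2B = [[2], [-2], [4]]
Controllability matrix C = [B  AB  A^2B] = [[2, -2, 2], [-2, 2, -2], [4, -4, 4]]
Every column of C is a scalar multiple of column 1 = [2, -2, 4] (multipliers 1, -1, 1), so the columns span a one-dimensional space.
C ≠ 0, hence rank(C) = 1.
rank(C) = 1 < n = 3, so the pair (A, B) is not completely controllable.

1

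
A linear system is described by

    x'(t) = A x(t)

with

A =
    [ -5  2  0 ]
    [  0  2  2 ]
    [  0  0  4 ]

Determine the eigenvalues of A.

-5, 2, 4

det(sI - A) = s^3 - (tr A)s^2 + (M11 + M22 + M33)s - det A, where Mii is the 2×2 principal minor of A obtained by deleting row i and column i.
tr A = (-5) + 2 + 4 = 1; M11 = 2·4 - 2·0 = 8 - 0 = 8; M22 = (-5)·4 - 0·0 = -20 - 0 = -20; M33 = (-5)·2 - 2·0 = -10 - 0 = -10; sum of minors = -22.
det A = (-5)·(2·4 - 2·0) - 2·(0·4 - 2·0) + 0·(0·0 - 2·0) = (-5)·8 - 2·0 + 0·0 = -40.
So p(s) = det(sI - A) = s^3 - s^2 - 22s + 40.
Rational-root test: any integer root divides 40. Testing small divisors, s = 2 works: p(2) = 8 + (-4) + (-44) + 40 = 0, so (s - 2) is a factor.
Dividing, p(s) = (s - 2)(s^2 + s - 20).
Factor s^2 + s - 20: two numbers with sum -1 and product -20 are 4 and -5, so s^2 + s - 20 = (s - 4)(s + 5).
Hence p(s) = (s - 4) (s - 2) (s + 5), with roots -5, 2, 4.
At least one eigenvalue has non-negative real part, so the system is not asymptotically stable.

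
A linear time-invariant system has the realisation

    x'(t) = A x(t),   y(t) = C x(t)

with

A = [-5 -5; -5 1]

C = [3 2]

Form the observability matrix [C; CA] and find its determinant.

11

CA = [[-25, -13]]
Observability matrix O = [C; CA] = [[3, 2], [-25, -13]]
det(O) = 3·(-13) - 2·(-25) = -39 - (-50) = 11
Since det(O) ≠ 0, rank(O) = 2 and the system is completely observable.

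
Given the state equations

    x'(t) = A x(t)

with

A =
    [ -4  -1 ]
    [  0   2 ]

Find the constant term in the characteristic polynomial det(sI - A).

-8

For a 2×2 matrix, det(sI - A) = s^2 - (tr A)s + det A.
tr A = -2, det A = -8.
So p(s) = s^2 + 2s - 8.
The constant term is -8.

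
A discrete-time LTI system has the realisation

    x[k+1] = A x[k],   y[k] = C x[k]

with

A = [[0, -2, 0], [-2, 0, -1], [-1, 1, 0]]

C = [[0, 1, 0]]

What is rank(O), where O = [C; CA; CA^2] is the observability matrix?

CA = [[-2, 0, -1]]
CA^2 = [[1, 3, 0]]
Observability matrix O = [C; CA; CA^2] = [[0, 1, 0], [-2, 0, -1], [1, 3, 0]]
det(O) = 0·(0·0 - (-1)·3) - 1·((-2)·0 - (-1)·1) + 0·((-2)·3 - 0·1) = 0·3 - 1·1 + 0·(-6) = -1 ≠ 0, so rank(O) = 3.
rank(O) = 3 = n, so the pair (A, C) is completely observable.

3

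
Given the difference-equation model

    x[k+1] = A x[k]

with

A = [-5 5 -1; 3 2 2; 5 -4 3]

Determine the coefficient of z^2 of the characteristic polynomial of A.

0

Expand det(zI - A) for the 3×3 matrix.
p(z) = z^3 - 21z + 43.
(Check: constant term = det(-A) = (-1)^3 det A = 43; coefficient of z^2 = -tr A = 0.)
The coefficient of z^2 is 0.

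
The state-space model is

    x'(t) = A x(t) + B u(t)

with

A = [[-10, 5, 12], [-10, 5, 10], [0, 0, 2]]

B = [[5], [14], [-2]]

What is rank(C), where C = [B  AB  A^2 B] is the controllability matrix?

AB = [[-4], [0], [-4]]
A^2B = [[-8], [0], [-8]]
Controllability matrix C = [B  AB  A^2B] = [[5, -4, -8], [14, 0, 0], [-2, -4, -8]]
The rows r1, r2, r3 of C are linearly dependent: -2·r1 + r2 + 2·r3 = 0 (check each entry), so rank(C) ≤ 2.
The 2×2 minor from rows 1, 2, columns 1, 2 is 5·0 - (-4)·14 = 0 - (-56) = 56 ≠ 0, so rank(C) = 2.
rank(C) = 2 < n = 3, so the pair (A, B) is not completely controllable.

2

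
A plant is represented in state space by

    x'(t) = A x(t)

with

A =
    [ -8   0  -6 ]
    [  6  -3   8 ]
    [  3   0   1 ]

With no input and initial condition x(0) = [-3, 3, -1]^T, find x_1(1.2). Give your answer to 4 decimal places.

det(sI - A) = s^3 - (tr A)s^2 + (M11 + M22 + M33)s - det A, where Mii is the 2×2 principal minor of A obtained by deleting row i and column i.
tr A = (-8) + (-3) + 1 = -10; M11 = (-3)·1 - 8·0 = -3 - 0 = -3; M22 = (-8)·1 - (-6)·3 = -8 - (-18) = 10; M33 = (-8)·(-3) - 0·6 = 24 - 0 = 24; sum of minors = 31.
det A = (-8)·((-3)·1 - 8·0) - 0·(6·1 - 8·3) + (-6)·(6·0 - (-3)·3) = (-8)·(-3) - 0·(-18) + (-6)·9 = -30.
So p(s) = det(sI - A) = s^3 + 10s^2 + 31s + 30.
Rational-root test: any integer root divides 30. Testing small divisors, s = -2 works: p(-2) = -8 + 40 + (-62) + 30 = 0, so (s + 2) is a factor.
Dividing, p(s) = (s + 2)(s^2 + 8s + 15).
Factor s^2 + 8s + 15: two numbers with sum -8 and product 15 are -3 and -5, so s^2 + 8s + 15 = (s + 3)(s + 5).
Hence p(s) = (s + 2) (s + 3) (s + 5), with roots -5, -3, -2.
The eigenvalues -5, -3, -2 are distinct and real, so A is diagonalisable and x(t) = e^{At} x(0) = V diag(e^{λ_i t}) V^{-1} x(0), where the columns of V are the eigenvectors.
λ = -5: A - (-5)I = [[-3, 0, -6], [6, 2, 8], [3, 0, 6]]. v must be orthogonal to every row; (row 1) × (row 2) = [12, -12, -6], so take v_1 = [2, -2, -1]^T.
λ = -3: A - (-3)I = [[-5, 0, -6], [6, 0, 8], [3, 0, 4]]. v must be orthogonal to every row; (row 1) × (row 2) = [0, 4, 0], so take v_2 = [0, 1, 0]^T.
λ = -2: A - (-2)I = [[-6, 0, -6], [6, -1, 8], [3, 0, 3]]. v must be orthogonal to every row; (row 1) × (row 2) = [-6, 12, 6], so take v_3 = [-1, 2, 1]^T.
V = [v_1 v_2 v_3] = [[2, 0, -1], [-2, 1, 2], [-1, 0, 1]] has det V = 1, so V^{-1} = adj(V)/det V = [[1, 0, 1], [0, 1, -2], [1, 0, 2]].
Modal coordinates z(0) = V^{-1} x(0): 1·(-3) + 0·3 + 1·(-1) = -4; 0·(-3) + 1·3 + (-2)·(-1) = 5; 1·(-3) + 0·3 + 2·(-1) = -5; so z(0) = [-4, 5, -5]^T.
x_1(t) = Σ_i (v_i)_1 · z_i(0) · e^{λ_i t} (row 1 of V times the modal terms).
x_1(1.2) = 2·(-4)·e^{-5·1.2} + 0·5·e^{-3·1.2} + (-1)·(-5)·e^{-2·1.2} = (-8)·0.002479 + 0·0.027324 + 5·0.090718 = 0.4338.

0.4338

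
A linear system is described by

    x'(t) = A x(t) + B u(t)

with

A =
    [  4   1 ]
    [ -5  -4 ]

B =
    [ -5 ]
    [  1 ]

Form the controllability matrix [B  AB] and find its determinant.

AB = [[-19], [21]]
Controllability matrix C = [B  AB] = [[-5, -19], [1, 21]]
det(C) = (-5)·21 - (-19)·1 = -105 - (-19) = -86
Since det(C) ≠ 0, rank(C) = 2 and the system is completely controllable.

-86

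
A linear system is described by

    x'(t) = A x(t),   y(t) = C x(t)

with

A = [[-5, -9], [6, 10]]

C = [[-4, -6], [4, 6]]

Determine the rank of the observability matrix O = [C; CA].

CA = [[-16, -24], [16, 24]]
Observability matrix O = [C; CA] = [[-4, -6], [4, 6], [-16, -24], [16, 24]]
Every row of O is a scalar multiple of row 1 = [-4, -6] (multipliers 1, -1, 4, -4), so the rows span a one-dimensional space.
O ≠ 0, hence rank(O) = 1.
rank(O) = 1 < n = 2, so the pair (A, C) is not completely observable.

1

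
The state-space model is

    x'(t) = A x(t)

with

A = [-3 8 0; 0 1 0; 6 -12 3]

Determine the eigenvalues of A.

det(sI - A) = s^3 - (tr A)s^2 + (M11 + M22 + M33)s - det A, where Mii is the 2×2 principal minor of A obtained by deleting row i and column i.
tr A = (-3) + 1 + 3 = 1; M11 = 1·3 - 0·(-12) = 3 - 0 = 3; M22 = (-3)·3 - 0·6 = -9 - 0 = -9; M33 = (-3)·1 - 8·0 = -3 - 0 = -3; sum of minors = -9.
det A = (-3)·(1·3 - 0·(-12)) - 8·(0·3 - 0·6) + 0·(0·(-12) - 1·6) = (-3)·3 - 8·0 + 0·(-6) = -9.
So p(s) = det(sI - A) = s^3 - s^2 - 9s + 9.
Rational-root test: any integer root divides 9. Testing small divisors, s = 1 works: p(1) = 1 + (-1) + (-9) + 9 = 0, so (s - 1) is a factor.
Dividing, p(s) = (s - 1)(s^2 - 9).
Factor s^2 - 9: two numbers with sum 0 and product -9 are 3 and -3, so s^2 - 9 = (s - 3)(s + 3).
Hence p(s) = (s - 3) (s - 1) (s + 3), with roots -3, 1, 3.
At least one eigenvalue has non-negative real part, so the system is not asymptotically stable.

-3, 1, 3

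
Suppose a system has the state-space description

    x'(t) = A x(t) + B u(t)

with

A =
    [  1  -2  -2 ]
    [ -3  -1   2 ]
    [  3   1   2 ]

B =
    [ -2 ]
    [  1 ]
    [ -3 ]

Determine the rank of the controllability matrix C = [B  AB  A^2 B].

AB = [[2], [-1], [-11]]
A^2B = [[26], [-27], [-17]]
Controllability matrix C = [B  AB  A^2B] = [[-2, 2, 26], [1, -1, -27], [-3, -11, -17]]
det(C) = (-2)·((-1)·(-17) - (-27)·(-11)) - 2·(1·(-17) - (-27)·(-3)) + 26·(1·(-11) - (-1)·(-3)) = (-2)·(-280) - 2·(-98) + 26·(-14) = 392 ≠ 0, so rank(C) = 3.
rank(C) = 3 = n, so the pair (A, B) is completely controllable.

3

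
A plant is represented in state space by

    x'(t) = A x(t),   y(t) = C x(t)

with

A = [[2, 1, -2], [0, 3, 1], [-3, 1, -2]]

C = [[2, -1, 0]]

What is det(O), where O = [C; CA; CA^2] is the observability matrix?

CA = [[4, -1, -5]]
CA^2 = [[23, -4, 1]]
Observability matrix O = [C; CA; CA^2] = [[2, -1, 0], [4, -1, -5], [23, -4, 1]]
Expanding along the first row, det(O) = 2·((-1)·1 - (-5)·(-4)) - (-1)·(4·1 - (-5)·23) + 0·(4·(-4) - (-1)·23) = 2·(-21) - (-1)·119 + 0·7 = 77
Since det(O) ≠ 0, rank(O) = 3 and the system is completely observable.

77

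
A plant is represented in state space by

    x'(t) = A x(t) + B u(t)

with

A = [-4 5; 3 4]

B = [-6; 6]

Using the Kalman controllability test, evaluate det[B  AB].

AB = [[54], [6]]
Controllability matrix C = [B  AB] = [[-6, 54], [6, 6]]
det(C) = (-6)·6 - 54·6 = -36 - 324 = -360
Since det(C) ≠ 0, rank(C) = 2 and the system is completely controllable.

-360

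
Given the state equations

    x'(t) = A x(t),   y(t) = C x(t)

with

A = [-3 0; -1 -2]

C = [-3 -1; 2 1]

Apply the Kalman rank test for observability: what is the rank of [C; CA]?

2

CA = [[10, 2], [-7, -2]]
Observability matrix O = [C; CA] = [[-3, -1], [2, 1], [10, 2], [-7, -2]]
Take the 2×2 submatrix of O formed by rows 1, 2: [[-3, -1], [2, 1]]. Its determinant is (-3)·1 - (-1)·2 = -3 - (-2) = -1 ≠ 0.
So rank(O) ≥ 2; since O has 2 columns, rank(O) = 2.
rank(O) = 2 = n, so the pair (A, C) is completely observable.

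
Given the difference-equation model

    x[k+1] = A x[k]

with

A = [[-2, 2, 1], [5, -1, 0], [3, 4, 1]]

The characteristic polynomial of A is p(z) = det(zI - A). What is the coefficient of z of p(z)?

-14

Expand det(zI - A) for the 3×3 matrix.
p(z) = z^3 + 2z^2 - 14z - 15.
(Check: constant term = det(-A) = (-1)^3 det A = -15; coefficient of z^2 = -tr A = 2.)
The coefficient of z is -14.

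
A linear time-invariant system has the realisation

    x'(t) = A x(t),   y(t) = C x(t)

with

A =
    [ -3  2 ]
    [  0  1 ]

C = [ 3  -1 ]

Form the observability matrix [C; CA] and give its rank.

2

CA = [[-9, 5]]
Observability matrix O = [C; CA] = [[3, -1], [-9, 5]]
det(O) = 3·5 - (-1)·(-9) = 15 - 9 = 6 ≠ 0, so rank(O) = 2.
rank(O) = 2 = n, so the pair (A, C) is completely observable.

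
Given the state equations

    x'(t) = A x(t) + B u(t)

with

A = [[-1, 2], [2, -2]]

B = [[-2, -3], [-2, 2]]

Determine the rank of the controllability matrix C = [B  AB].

AB = [[-2, 7], [0, -10]]
Controllability matrix C = [B  AB] = [[-2, -3, -2, 7], [-2, 2, 0, -10]]
Take the 2×2 submatrix of C formed by columns 1, 2: [[-2, -3], [-2, 2]]. Its determinant is (-2)·2 - (-3)·(-2) = -4 - 6 = -10 ≠ 0.
So rank(C) ≥ 2; since C has 2 rows, rank(C) = 2.
rank(C) = 2 = n, so the pair (A, B) is completely controllable.

2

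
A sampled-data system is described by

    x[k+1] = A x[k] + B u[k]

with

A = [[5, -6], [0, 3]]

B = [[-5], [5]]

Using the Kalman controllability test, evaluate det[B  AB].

200

AB = [[-55], [15]]
Controllability matrix C = [B  AB] = [[-5, -55], [5, 15]]
det(C) = (-5)·15 - (-55)·5 = -75 - (-275) = 200
Since det(C) ≠ 0, rank(C) = 2 and the system is completely controllable.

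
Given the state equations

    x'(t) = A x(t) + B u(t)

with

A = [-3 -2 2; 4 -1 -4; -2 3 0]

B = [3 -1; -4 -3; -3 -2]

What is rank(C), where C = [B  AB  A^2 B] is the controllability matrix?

AB = [[-7, 5], [28, 7], [-18, -7]]
A^2B = [[-71, -43], [16, 41], [98, 11]]
Controllability matrix C = [B  AB  A^2B] = [[3, -1, -7, 5, -71, -43], [-4, -3, 28, 7, 16, 41], [-3, -2, -18, -7, 98, 11]]
Take the 3×3 submatrix of C formed by columns 1, 2, 3: [[3, -1, -7], [-4, -3, 28], [-3, -2, -18]]. Its determinant is 3·((-3)·(-18) - 28·(-2)) - (-1)·((-4)·(-18) - 28·(-3)) + (-7)·((-4)·(-2) - (-3)·(-3)) = 3·110 - (-1)·156 + (-7)·(-1) = 493 ≠ 0.
So rank(C) ≥ 3; since C has 3 rows, rank(C) = 3.
rank(C) = 3 = n, so the pair (A, B) is completely controllable.

3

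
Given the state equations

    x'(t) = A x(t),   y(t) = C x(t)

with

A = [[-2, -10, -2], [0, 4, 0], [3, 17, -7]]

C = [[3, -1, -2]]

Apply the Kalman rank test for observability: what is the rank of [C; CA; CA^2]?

2

CA = [[-12, -68, 8]]
CA^2 = [[48, -16, -32]]
Observability matrix O = [C; CA; CA^2] = [[3, -1, -2], [-12, -68, 8], [48, -16, -32]]
The columns c1, c2, c3 of O are linearly dependent: 2·c1 + 3·c3 = 0 (check each entry), so rank(O) ≤ 2.
The 2×2 minor from rows 1, 2, columns 1, 2 is 3·(-68) - (-1)·(-12) = -204 - 12 = -216 ≠ 0, so rank(O) = 2.
rank(O) = 2 < n = 3, so the pair (A, C) is not completely observable.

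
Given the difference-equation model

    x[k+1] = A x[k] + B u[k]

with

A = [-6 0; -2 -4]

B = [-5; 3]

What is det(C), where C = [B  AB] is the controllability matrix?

-80

AB = [[30], [-2]]
Controllability matrix C = [B  AB] = [[-5, 30], [3, -2]]
det(C) = (-5)·(-2) - 30·3 = 10 - 90 = -80
Since det(C) ≠ 0, rank(C) = 2 and the system is completely controllable.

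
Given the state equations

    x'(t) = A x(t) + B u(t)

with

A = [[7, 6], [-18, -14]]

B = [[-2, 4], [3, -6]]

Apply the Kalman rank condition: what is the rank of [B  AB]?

AB = [[4, -8], [-6, 12]]
Controllability matrix C = [B  AB] = [[-2, 4, 4, -8], [3, -6, -6, 12]]
Every column of C is a scalar multiple of column 1 = [-2, 3] (multipliers 1, -2, -2, 4), so the columns span a one-dimensional space.
C ≠ 0, hence rank(C) = 1.
rank(C) = 1 < n = 2, so the pair (A, B) is not completely controllable.

1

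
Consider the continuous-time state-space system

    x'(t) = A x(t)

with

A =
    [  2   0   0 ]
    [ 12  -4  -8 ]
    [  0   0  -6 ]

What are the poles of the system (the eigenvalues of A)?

det(sI - A) = s^3 - (tr A)s^2 + (M11 + M22 + M33)s - det A, where Mii is the 2×2 principal minor of A obtained by deleting row i and column i.
tr A = 2 + (-4) + (-6) = -8; M11 = (-4)·(-6) - (-8)·0 = 24 - 0 = 24; M22 = 2·(-6) - 0·0 = -12 - 0 = -12; M33 = 2·(-4) - 0·12 = -8 - 0 = -8; sum of minors = 4.
det A = 2·((-4)·(-6) - (-8)·0) - 0·(12·(-6) - (-8)·0) + 0·(12·0 - (-4)·0) = 2·24 - 0·(-72) + 0·0 = 48.
So p(s) = det(sI - A) = s^3 + 8s^2 + 4s - 48.
Rational-root test: any integer root divides -48. Testing small divisors, s = 2 works: p(2) = 8 + 32 + 8 + (-48) = 0, so (s - 2) is a factor.
Dividing, p(s) = (s - 2)(s^2 + 10s + 24).
Factor s^2 + 10s + 24: two numbers with sum -10 and product 24 are -4 and -6, so s^2 + 10s + 24 = (s + 4)(s + 6).
Hence p(s) = (s - 2) (s + 4) (s + 6), with roots -6, -4, 2.
At least one eigenvalue has non-negative real part, so the system is not asymptotically stable.

-6, -4, 2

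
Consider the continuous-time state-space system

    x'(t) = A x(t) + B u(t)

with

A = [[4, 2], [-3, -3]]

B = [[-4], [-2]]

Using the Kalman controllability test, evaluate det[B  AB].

AB = [[-20], [18]]
Controllability matrix C = [B  AB] = [[-4, -20], [-2, 18]]
det(C) = (-4)·18 - (-20)·(-2) = -72 - 40 = -112
Since det(C) ≠ 0, rank(C) = 2 and the system is completely controllable.

-112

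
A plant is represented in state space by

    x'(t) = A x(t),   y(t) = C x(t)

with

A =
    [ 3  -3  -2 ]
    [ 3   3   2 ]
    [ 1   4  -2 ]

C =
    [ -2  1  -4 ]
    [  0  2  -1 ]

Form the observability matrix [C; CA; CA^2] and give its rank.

3

CA = [[-7, -7, 14], [5, 2, 6]]
CA^2 = [[-28, 56, -28], [27, 15, -18]]
Observability matrix O = [C; CA; CA^2] = [[-2, 1, -4], [0, 2, -1], [-7, -7, 14], [5, 2, 6], [-28, 56, -28], [27, 15, -18]]
Take the 3×3 submatrix of O formed by rows 1, 2, 3: [[-2, 1, -4], [0, 2, -1], [-7, -7, 14]]. Its determinant is (-2)·(2·14 - (-1)·(-7)) - 1·(0·14 - (-1)·(-7)) + (-4)·(0·(-7) - 2·(-7)) = (-2)·21 - 1·(-7) + (-4)·14 = -91 ≠ 0.
So rank(O) ≥ 3; since O has 3 columns, rank(O) = 3.
rank(O) = 3 = n, so the pair (A, C) is completely observable.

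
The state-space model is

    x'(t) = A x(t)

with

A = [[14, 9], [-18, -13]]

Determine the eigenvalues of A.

-4, 5

det(sI - A) = s^2 - (tr A)s + det A, with tr A = 14 + (-13) = 1 and det A = 14·(-13) - 9·(-18) = -182 - (-162) = -20.
So p(s) = det(sI - A) = s^2 - s - 20.
Factor s^2 - s - 20: two numbers with sum 1 and product -20 are 5 and -4, so s^2 - s - 20 = (s - 5)(s + 4).
Hence p(s) = (s - 5) (s + 4), with roots -4, 5.
At least one eigenvalue has non-negative real part, so the system is not asymptotically stable.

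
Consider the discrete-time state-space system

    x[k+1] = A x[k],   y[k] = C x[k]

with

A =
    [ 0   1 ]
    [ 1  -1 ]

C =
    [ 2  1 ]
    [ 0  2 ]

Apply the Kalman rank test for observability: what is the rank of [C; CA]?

2

CA = [[1, 1], [2, -2]]
Observability matrix O = [C; CA] = [[2, 1], [0, 2], [1, 1], [2, -2]]
Take the 2×2 submatrix of O formed by rows 1, 2: [[2, 1], [0, 2]]. Its determinant is 2·2 - 1·0 = 4 - 0 = 4 ≠ 0.
So rank(O) ≥ 2; since O has 2 columns, rank(O) = 2.
rank(O) = 2 = n, so the pair (A, C) is completely observable.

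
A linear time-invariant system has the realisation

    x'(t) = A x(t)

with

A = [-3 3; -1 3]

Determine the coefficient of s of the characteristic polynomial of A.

For a 2×2 matrix, det(sI - A) = s^2 - (tr A)s + det A.
tr A = 0, det A = -6.
So p(s) = s^2 - 6.
The coefficient of s is 0.

0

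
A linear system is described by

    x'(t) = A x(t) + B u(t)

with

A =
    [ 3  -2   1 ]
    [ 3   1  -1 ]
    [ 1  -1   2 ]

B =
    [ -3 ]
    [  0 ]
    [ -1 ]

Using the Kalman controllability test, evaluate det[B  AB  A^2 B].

AB = [[-10], [-8], [-5]]
A^2B = [[-19], [-33], [-12]]
Controllability matrix C = [B  AB  A^2B] = [[-3, -10, -19], [0, -8, -33], [-1, -5, -12]]
Expanding along the first row, det(C) = (-3)·((-8)·(-12) - (-33)·(-5)) - (-10)·(0·(-12) - (-33)·(-1)) + (-19)·(0·(-5) - (-8)·(-1)) = (-3)·(-69) - (-10)·(-33) + (-19)·(-8) = 29
Since det(C) ≠ 0, rank(C) = 3 and the system is completely controllable.

29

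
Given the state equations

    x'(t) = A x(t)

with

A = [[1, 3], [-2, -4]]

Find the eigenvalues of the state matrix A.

det(sI - A) = s^2 - (tr A)s + det A, with tr A = 1 + (-4) = -3 and det A = 1·(-4) - 3·(-2) = -4 - (-6) = 2.
So p(s) = det(sI - A) = s^2 + 3s + 2.
Factor s^2 + 3s + 2: two numbers with sum -3 and product 2 are -1 and -2, so s^2 + 3s + 2 = (s + 1)(s + 2).
Hence p(s) = (s + 1) (s + 2), with roots -2, -1.
All eigenvalues have negative real part, so the system is asymptotically stable.

-2, -1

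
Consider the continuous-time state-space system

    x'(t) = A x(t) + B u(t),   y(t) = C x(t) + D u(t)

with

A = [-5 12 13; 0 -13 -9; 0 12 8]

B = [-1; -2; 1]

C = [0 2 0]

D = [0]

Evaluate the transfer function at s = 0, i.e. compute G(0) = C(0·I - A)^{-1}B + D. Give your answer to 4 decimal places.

3.5000

G(0) = C(-A)^{-1}B + D = -C A^{-1} B + D.
det A = -20, so A^{-1} = (1/-20)·adj(A) = [[-1/5, -3, -61/20], [0, 2, 9/4], [0, -3, -13/4]]
A^{-1} B = [63/20, -7/4, 11/4]^T
C A^{-1} B = -7/2
G(0) = D - C A^{-1} B = 0 - (-7/2) = 7/2 ≈ 3.5000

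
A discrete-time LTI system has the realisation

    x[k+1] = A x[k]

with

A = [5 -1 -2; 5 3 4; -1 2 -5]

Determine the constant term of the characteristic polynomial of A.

162

Expand det(zI - A) for the 3×3 matrix.
p(z) = z^3 - 3z^2 - 30z + 162.
(Check: constant term = det(-A) = (-1)^3 det A = 162; coefficient of z^2 = -tr A = -3.)
The constant term is 162.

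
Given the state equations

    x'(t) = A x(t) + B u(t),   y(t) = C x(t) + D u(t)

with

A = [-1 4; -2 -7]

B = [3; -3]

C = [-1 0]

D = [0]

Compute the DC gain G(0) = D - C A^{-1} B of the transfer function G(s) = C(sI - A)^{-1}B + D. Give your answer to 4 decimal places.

G(0) = C(-A)^{-1}B + D = -C A^{-1} B + D.
det A = 15, so A^{-1} = (1/15)·adj(A) = [[-7/15, -4/15], [2/15, -1/15]]
A^{-1} B = [-3/5, 3/5]^T
C A^{-1} B = 3/5
G(0) = D - C A^{-1} B = 0 - (3/5) = -3/5 ≈ -0.6000

-0.6000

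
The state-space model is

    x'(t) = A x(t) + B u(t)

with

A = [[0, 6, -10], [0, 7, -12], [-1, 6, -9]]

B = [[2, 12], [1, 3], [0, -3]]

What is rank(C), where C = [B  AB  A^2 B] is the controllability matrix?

2

AB = [[6, 48], [7, 57], [4, 33]]
A^2B = [[2, 12], [1, 3], [0, -3]]
Controllability matrix C = [B  AB  A^2B] = [[2, 12, 6, 48, 2, 12], [1, 3, 7, 57, 1, 3], [0, -3, 4, 33, 0, -3]]
The rows r1, r2, r3 of C are linearly dependent: r1 - 2·r2 + 2·r3 = 0 (check each entry), so rank(C) ≤ 2.
The 2×2 minor from rows 1, 2, columns 1, 2 is 2·3 - 12·1 = 6 - 12 = -6 ≠ 0, so rank(C) = 2.
rank(C) = 2 < n = 3, so the pair (A, B) is not completely controllable.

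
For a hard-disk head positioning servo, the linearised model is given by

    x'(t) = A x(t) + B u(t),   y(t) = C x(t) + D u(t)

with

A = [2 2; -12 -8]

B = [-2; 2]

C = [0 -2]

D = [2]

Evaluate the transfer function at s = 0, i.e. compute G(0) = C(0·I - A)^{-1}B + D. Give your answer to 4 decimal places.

-3.0000

G(0) = C(-A)^{-1}B + D = -C A^{-1} B + D.
det A = 8, so A^{-1} = (1/8)·adj(A) = [[-1, -1/4], [3/2, 1/4]]
A^{-1} B = [3/2, -5/2]^T
C A^{-1} B = 5
G(0) = D - C A^{-1} B = 2 - (5) = -3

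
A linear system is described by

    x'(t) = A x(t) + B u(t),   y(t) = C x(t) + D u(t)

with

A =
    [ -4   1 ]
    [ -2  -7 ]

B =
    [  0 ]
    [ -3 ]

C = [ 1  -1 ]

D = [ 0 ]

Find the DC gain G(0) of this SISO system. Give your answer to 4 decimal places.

G(0) = C(-A)^{-1}B + D = -C A^{-1} B + D.
det A = 30, so A^{-1} = (1/30)·adj(A) = [[-7/30, -1/30], [1/15, -2/15]]
A^{-1} B = [1/10, 2/5]^T
C A^{-1} B = -3/10
G(0) = D - C A^{-1} B = 0 - (-3/10) = 3/10 ≈ 0.3000

0.3000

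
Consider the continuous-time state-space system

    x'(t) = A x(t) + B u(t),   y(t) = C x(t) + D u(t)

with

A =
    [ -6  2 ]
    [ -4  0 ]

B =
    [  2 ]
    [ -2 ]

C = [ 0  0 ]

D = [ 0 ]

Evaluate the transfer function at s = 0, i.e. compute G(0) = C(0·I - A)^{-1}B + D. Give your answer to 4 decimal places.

0.0000

G(0) = C(-A)^{-1}B + D = -C A^{-1} B + D.
det A = 8, so A^{-1} = (1/8)·adj(A) = [[0, -1/4], [1/2, -3/4]]
A^{-1} B = [1/2, 5/2]^T
C A^{-1} B = 0
G(0) = D - C A^{-1} B = 0 - (0) = 0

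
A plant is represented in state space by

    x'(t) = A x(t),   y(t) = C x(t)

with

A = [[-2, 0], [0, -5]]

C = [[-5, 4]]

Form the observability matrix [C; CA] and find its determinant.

CA = [[10, -20]]
Observability matrix O = [C; CA] = [[-5, 4], [10, -20]]
det(O) = (-5)·(-20) - 4·10 = 100 - 40 = 60
Since det(O) ≠ 0, rank(O) = 2 and the system is completely observable.

60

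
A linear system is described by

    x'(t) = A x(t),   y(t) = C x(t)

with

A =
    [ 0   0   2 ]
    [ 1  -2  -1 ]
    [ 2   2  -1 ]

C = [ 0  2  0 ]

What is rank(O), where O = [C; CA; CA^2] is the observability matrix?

CA = [[2, -4, -2]]
CA^2 = [[-8, 4, 10]]
Observability matrix O = [C; CA; CA^2] = [[0, 2, 0], [2, -4, -2], [-8, 4, 10]]
det(O) = 0·((-4)·10 - (-2)·4) - 2·(2·10 - (-2)·(-8)) + 0·(2·4 - (-4)·(-8)) = 0·(-32) - 2·4 + 0·(-24) = -8 ≠ 0, so rank(O) = 3.
rank(O) = 3 = n, so the pair (A, C) is completely observable.

3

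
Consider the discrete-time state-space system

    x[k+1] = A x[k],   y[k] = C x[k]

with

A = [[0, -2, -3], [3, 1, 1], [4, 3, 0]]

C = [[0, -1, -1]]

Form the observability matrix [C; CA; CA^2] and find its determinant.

CA = [[-7, -4, -1]]
CA^2 = [[-16, 7, 17]]
Observability matrix O = [C; CA; CA^2] = [[0, -1, -1], [-7, -4, -1], [-16, 7, 17]]
Expanding along the first row, det(O) = 0·((-4)·17 - (-1)·7) - (-1)·((-7)·17 - (-1)·(-16)) + (-1)·((-7)·7 - (-4)·(-16)) = 0·(-61) - (-1)·(-135) + (-1)·(-113) = -22
Since det(O) ≠ 0, rank(O) = 3 and the system is completely observable.

-22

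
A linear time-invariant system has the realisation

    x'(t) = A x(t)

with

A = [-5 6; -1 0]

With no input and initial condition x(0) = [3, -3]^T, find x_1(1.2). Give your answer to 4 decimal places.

-1.4395

det(sI - A) = s^2 - (tr A)s + det A, with tr A = (-5) + 0 = -5 and det A = (-5)·0 - 6·(-1) = 0 - (-6) = 6.
So p(s) = det(sI - A) = s^2 + 5s + 6.
Factor s^2 + 5s + 6: two numbers with sum -5 and product 6 are -2 and -3, so s^2 + 5s + 6 = (s + 2)(s + 3).
Hence p(s) = (s + 2) (s + 3), with roots -3, -2.
The eigenvalues -3, -2 are distinct and real, so A is diagonalisable and x(t) = e^{At} x(0) = V diag(e^{λ_i t}) V^{-1} x(0), where the columns of V are the eigenvectors.
λ = -3: A - (-3)I = [[-2, 6], [-1, 3]]. Row 1 gives (-2)·v1 + 6·v2 = 0, so take v_1 = [-3, -1]^T.
λ = -2: A - (-2)I = [[-3, 6], [-1, 2]]. Row 1 gives (-3)·v1 + 6·v2 = 0, so take v_2 = [-2, -1]^T.
V = [v_1 v_2] = [[-3, -2], [-1, -1]] has det V = 1, so V^{-1} = adj(V)/det V = [[-1, 2], [1, -3]].
Modal coordinates z(0) = V^{-1} x(0): (-1)·3 + 2·(-3) = -9; 1·3 + (-3)·(-3) = 12; so z(0) = [-9, 12]^T.
x_1(t) = Σ_i (v_i)_1 · z_i(0) · e^{λ_i t} (row 1 of V times the modal terms).
x_1(1.2) = (-3)·(-9)·e^{-3·1.2} + (-2)·12·e^{-2·1.2} = 27·0.027324 + (-24)·0.090718 = -1.4395.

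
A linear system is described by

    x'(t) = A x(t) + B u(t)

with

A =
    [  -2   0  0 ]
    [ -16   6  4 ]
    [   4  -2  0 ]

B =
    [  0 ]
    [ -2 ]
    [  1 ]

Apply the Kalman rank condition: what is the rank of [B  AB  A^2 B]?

AB = [[0], [-8], [4]]
A^2B = [[0], [-32], [16]]
Controllability matrix C = [B  AB  A^2B] = [[0, 0, 0], [-2, -8, -32], [1, 4, 16]]
Every column of C is a scalar multiple of column 1 = [0, -2, 1] (multipliers 1, 4, 16), so the columns span a one-dimensional space.
C ≠ 0, hence rank(C) = 1.
rank(C) = 1 < n = 3, so the pair (A, B) is not completely controllable.

1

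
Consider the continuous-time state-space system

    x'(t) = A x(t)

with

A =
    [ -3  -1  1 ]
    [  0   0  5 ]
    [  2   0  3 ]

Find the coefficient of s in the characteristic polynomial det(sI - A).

-11

Expand det(sI - A) for the 3×3 matrix.
p(s) = s^3 - 11s + 10.
(Check: constant term = det(-A) = (-1)^3 det A = 10; coefficient of s^2 = -tr A = 0.)
The coefficient of s is -11.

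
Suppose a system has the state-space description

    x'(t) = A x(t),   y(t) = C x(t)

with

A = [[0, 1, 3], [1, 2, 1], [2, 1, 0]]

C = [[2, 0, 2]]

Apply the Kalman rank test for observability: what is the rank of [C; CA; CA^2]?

CA = [[4, 4, 6]]
CA^2 = [[16, 18, 16]]
Observability matrix O = [C; CA; CA^2] = [[2, 0, 2], [4, 4, 6], [16, 18, 16]]
det(O) = 2·(4·16 - 6·18) - 0·(4·16 - 6·16) + 2·(4·18 - 4·16) = 2·(-44) - 0·(-32) + 2·8 = -72 ≠ 0, so rank(O) = 3.
rank(O) = 3 = n, so the pair (A, C) is completely observable.

3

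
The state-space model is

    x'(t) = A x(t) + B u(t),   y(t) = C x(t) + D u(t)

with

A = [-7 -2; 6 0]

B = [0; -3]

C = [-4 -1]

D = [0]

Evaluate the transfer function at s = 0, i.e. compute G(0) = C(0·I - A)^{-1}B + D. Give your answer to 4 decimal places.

-0.2500

G(0) = C(-A)^{-1}B + D = -C A^{-1} B + D.
det A = 12, so A^{-1} = (1/12)·adj(A) = [[0, 1/6], [-1/2, -7/12]]
A^{-1} B = [-1/2, 7/4]^T
C A^{-1} B = 1/4
G(0) = D - C A^{-1} B = 0 - (1/4) = -1/4 ≈ -0.2500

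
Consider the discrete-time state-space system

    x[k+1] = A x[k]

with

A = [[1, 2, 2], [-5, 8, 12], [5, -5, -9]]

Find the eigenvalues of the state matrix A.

-4, 1, 3

det(zI - A) = z^3 - (tr A)z^2 + (M11 + M22 + M33)z - det A, where Mii is the 2×2 principal minor of A obtained by deleting row i and column i.
tr A = 1 + 8 + (-9) = 0; M11 = 8·(-9) - 12·(-5) = -72 - (-60) = -12; M22 = 1·(-9) - 2·5 = -9 - 10 = -19; M33 = 1·8 - 2·(-5) = 8 - (-10) = 18; sum of minors = -13.
det A = 1·(8·(-9) - 12·(-5)) - 2·((-5)·(-9) - 12·5) + 2·((-5)·(-5) - 8·5) = 1·(-12) - 2·(-15) + 2·(-15) = -12.
So p(z) = det(zI - A) = z^3 - 13z + 12.
Rational-root test: any integer root divides 12. Testing small divisors, z = 1 works: p(1) = 1 + 0 + (-13) + 12 = 0, so (z - 1) is a factor.
Dividing, p(z) = (z - 1)(z^2 + z - 12).
Factor z^2 + z - 12: two numbers with sum -1 and product -12 are 3 and -4, so z^2 + z - 12 = (z - 3)(z + 4).
Hence p(z) = (z - 3) (z - 1) (z + 4), with roots -4, 1, 3.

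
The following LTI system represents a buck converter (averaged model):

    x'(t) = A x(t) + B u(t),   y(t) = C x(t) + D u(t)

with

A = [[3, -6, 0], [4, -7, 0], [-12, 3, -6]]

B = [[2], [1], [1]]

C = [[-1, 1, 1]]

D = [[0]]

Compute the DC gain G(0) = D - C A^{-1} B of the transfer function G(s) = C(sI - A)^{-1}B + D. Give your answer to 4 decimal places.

-5.3333

G(0) = C(-A)^{-1}B + D = -C A^{-1} B + D.
det A = -18, so A^{-1} = (1/-18)·adj(A) = [[-7/3, 2, 0], [-4/3, 1, 0], [4, -7/2, -1/6]]
A^{-1} B = [-8/3, -5/3, 13/3]^T
C A^{-1} B = 16/3
G(0) = D - C A^{-1} B = 0 - (16/3) = -16/3 ≈ -5.3333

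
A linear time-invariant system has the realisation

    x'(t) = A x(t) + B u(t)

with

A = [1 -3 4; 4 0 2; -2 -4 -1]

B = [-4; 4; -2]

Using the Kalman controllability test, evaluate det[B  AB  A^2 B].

20224

AB = [[-24], [-20], [-6]]
A^2B = [[12], [-108], [134]]
Controllability matrix C = [B  AB  A^2B] = [[-4, -24, 12], [4, -20, -108], [-2, -6, 134]]
Expanding along the first row, det(C) = (-4)·((-20)·134 - (-108)·(-6)) - (-24)·(4·134 - (-108)·(-2)) + 12·(4·(-6) - (-20)·(-2)) = (-4)·(-3328) - (-24)·320 + 12·(-64) = 20224
Since det(C) ≠ 0, rank(C) = 3 and the system is completely controllable.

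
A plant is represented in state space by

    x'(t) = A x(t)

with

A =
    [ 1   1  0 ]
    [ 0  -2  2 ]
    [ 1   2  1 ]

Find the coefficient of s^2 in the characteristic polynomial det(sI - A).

0

Expand det(sI - A) for the 3×3 matrix.
p(s) = s^3 - 7s + 4.
(Check: constant term = det(-A) = (-1)^3 det A = 4; coefficient of s^2 = -tr A = 0.)
The coefficient of s^2 is 0.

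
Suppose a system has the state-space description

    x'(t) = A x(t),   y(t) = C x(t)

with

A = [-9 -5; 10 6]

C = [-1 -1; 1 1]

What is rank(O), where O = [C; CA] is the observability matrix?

1

CA = [[-1, -1], [1, 1]]
Observability matrix O = [C; CA] = [[-1, -1], [1, 1], [-1, -1], [1, 1]]
Every row of O is a scalar multiple of row 1 = [-1, -1] (multipliers 1, -1, 1, -1), so the rows span a one-dimensional space.
O ≠ 0, hence rank(O) = 1.
rank(O) = 1 < n = 2, so the pair (A, C) is not completely observable.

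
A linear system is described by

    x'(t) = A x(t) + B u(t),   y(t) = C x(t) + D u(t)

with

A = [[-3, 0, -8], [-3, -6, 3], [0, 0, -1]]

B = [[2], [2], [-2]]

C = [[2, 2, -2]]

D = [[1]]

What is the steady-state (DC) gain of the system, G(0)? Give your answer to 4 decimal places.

9.6667

G(0) = C(-A)^{-1}B + D = -C A^{-1} B + D.
det A = -18, so A^{-1} = (1/-18)·adj(A) = [[-1/3, 0, 8/3], [1/6, -1/6, -11/6], [0, 0, -1]]
A^{-1} B = [-6, 11/3, 2]^T
C A^{-1} B = -26/3
G(0) = D - C A^{-1} B = 1 - (-26/3) = 29/3 ≈ 9.6667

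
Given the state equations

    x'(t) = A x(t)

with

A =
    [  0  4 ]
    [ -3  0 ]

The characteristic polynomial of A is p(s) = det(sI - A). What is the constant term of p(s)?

For a 2×2 matrix, det(sI - A) = s^2 - (tr A)s + det A.
tr A = 0, det A = 12.
So p(s) = s^2 + 12.
The constant term is 12.

12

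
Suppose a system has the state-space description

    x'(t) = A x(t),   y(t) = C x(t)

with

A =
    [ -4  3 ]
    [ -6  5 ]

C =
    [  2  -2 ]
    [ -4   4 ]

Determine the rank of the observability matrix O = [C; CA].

CA = [[4, -4], [-8, 8]]
Observability matrix O = [C; CA] = [[2, -2], [-4, 4], [4, -4], [-8, 8]]
Every row of O is a scalar multiple of row 1 = [2, -2] (multipliers 1, -2, 2, -4), so the rows span a one-dimensional space.
O ≠ 0, hence rank(O) = 1.
rank(O) = 1 < n = 2, so the pair (A, C) is not completely observable.

1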